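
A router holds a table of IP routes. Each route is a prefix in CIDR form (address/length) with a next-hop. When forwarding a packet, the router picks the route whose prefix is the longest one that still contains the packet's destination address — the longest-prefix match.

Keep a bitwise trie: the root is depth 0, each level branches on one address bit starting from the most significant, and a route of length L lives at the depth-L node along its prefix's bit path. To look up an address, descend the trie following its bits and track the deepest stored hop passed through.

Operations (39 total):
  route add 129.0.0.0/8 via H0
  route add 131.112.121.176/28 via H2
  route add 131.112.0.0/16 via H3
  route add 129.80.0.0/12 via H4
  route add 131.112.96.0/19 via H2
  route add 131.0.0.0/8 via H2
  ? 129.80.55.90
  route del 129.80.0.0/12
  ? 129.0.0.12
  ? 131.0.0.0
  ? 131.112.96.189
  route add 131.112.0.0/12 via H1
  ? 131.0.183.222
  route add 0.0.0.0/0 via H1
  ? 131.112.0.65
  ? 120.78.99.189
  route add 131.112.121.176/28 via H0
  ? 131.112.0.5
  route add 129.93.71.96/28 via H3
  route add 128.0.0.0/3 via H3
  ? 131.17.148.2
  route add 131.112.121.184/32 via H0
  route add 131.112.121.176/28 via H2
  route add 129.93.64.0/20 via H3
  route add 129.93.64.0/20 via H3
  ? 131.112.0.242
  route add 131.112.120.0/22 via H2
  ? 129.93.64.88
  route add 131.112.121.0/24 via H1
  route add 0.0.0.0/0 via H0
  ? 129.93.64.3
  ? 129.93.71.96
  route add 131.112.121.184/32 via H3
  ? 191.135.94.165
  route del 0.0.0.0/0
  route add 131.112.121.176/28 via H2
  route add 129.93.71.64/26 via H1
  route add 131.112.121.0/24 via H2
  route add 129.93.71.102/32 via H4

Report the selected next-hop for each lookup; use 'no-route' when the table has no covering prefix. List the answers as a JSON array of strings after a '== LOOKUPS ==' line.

Apply in order:
  + 129.0.0.0/8 (H0) depth=8
  + 131.112.121.176/28 (H2) depth=28
  + 131.112.0.0/16 (H3) depth=16
  + 129.80.0.0/12 (H4) depth=12
  + 131.112.96.0/19 (H2) depth=19
  + 131.0.0.0/8 (H2) depth=8
  Q 129.80.55.90: descend 100000010101 ; hops seen [H0,H4] ; pick H4
  - 129.80.0.0/12 clear@12
  Q 129.0.0.12: descend 100000010 ; hops seen [H0] ; pick H0
  Q 131.0.0.0: descend 100000110 ; hops seen [H2] ; pick H2
  Q 131.112.96.189: descend 1000001101110000011 ; hops seen [H2,H3,H2] ; pick H2
  + 131.112.0.0/12 (H1) depth=12
  Q 131.0.183.222: descend 100000110 ; hops seen [H2] ; pick H2
  + 0.0.0.0/0 (H1) depth=0
  Q 131.112.0.65: descend 10000011011100000 ; hops seen [H1,H2,H1,H3] ; pick H3
  Q 120.78.99.189: descend ε ; hops seen [H1] ; pick H1
  + 131.112.121.176/28 (H0) depth=28
  Q 131.112.0.5: descend 10000011011100000 ; hops seen [H1,H2,H1,H3] ; pick H3
  + 129.93.71.96/28 (H3) depth=28
  + 128.0.0.0/3 (H3) depth=3
  Q 131.17.148.2: descend 100000110 ; hops seen [H1,H3,H2] ; pick H2
  + 131.112.121.184/32 (H0) depth=32
  + 131.112.121.176/28 (H2) depth=28
  + 129.93.64.0/20 (H3) depth=20
  + 129.93.64.0/20 (H3) depth=20
  Q 131.112.0.242: descend 10000011011100000 ; hops seen [H1,H3,H2,H1,H3] ; pick H3
  + 131.112.120.0/22 (H2) depth=22
  Q 129.93.64.88: descend 100000010101110101000 ; hops seen [H1,H3,H0,H3] ; pick H3
  + 131.112.121.0/24 (H1) depth=24
  + 0.0.0.0/0 (H0) depth=0
  Q 129.93.64.3: descend 100000010101110101000 ; hops seen [H0,H3,H0,H3] ; pick H3
  Q 129.93.71.96: descend 1000000101011101010001110110 ; hops seen [H0,H3,H0,H3,H3] ; pick H3
  + 131.112.121.184/32 (H3) depth=32
  Q 191.135.94.165: descend 10 ; hops seen [H0] ; pick H0
  - 0.0.0.0/0 clear@0
  + 131.112.121.176/28 (H2) depth=28
  + 129.93.71.64/26 (H1) depth=26
  + 131.112.121.0/24 (H2) depth=24
  + 129.93.71.102/32 (H4) depth=32

== LOOKUPS ==
["H4","H0","H2","H2","H2","H3","H1","H3","H2","H3","H3","H3","H3","H0"]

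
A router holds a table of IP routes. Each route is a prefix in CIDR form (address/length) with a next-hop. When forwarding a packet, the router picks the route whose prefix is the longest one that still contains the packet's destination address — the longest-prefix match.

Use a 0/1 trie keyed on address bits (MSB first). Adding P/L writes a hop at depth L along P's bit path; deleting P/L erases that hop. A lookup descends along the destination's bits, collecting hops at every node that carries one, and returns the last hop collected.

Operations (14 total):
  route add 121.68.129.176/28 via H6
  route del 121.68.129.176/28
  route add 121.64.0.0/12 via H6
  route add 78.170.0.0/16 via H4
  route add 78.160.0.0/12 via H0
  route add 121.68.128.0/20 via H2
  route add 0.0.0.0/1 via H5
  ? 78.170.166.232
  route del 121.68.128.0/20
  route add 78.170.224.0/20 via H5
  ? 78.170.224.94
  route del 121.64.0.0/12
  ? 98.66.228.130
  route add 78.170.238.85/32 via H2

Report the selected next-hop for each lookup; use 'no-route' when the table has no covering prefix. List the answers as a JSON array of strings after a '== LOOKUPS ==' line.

Apply in order:
  add 121.68.129.176/28 -> H6 at depth 28
  - 121.68.129.176/28 clear@28
  add 121.64.0.0/12 -> H6 at depth 12
  add 78.170.0.0/16 -> H4 at depth 16
  add 78.160.0.0/12 -> H0 at depth 12
  add 121.68.128.0/20 -> H2 at depth 20
  add 0.0.0.0/1 -> H5 at depth 1
  ? 78.170.166.232  path d0:-→d1:H5→d2:-→d3:-→d4:-→d5:-→d6:-→d7:-→d8:-→d9:-→d10:-→d11:-→d12:H0→d13:-→d14:-→d15:-→d16:H4  best=H4
  - 121.68.128.0/20 clear@20
  add 78.170.224.0/20 -> H5 at depth 20
  ? 78.170.224.94  path d0:-→d1:H5→d2:-→d3:-→d4:-→d5:-→d6:-→d7:-→d8:-→d9:-→d10:-→d11:-→d12:H0→d13:-→d14:-→d15:-→d16:H4→d17:-→d18:-→d19:-→d20:H5  best=H5
  - 121.64.0.0/12 clear@12
  ? 98.66.228.130  path d0:-→d1:H5→d2:-→d3:-  best=H5
  add 78.170.238.85/32 -> H2 at depth 32

== LOOKUPS ==
["H4","H5","H5"]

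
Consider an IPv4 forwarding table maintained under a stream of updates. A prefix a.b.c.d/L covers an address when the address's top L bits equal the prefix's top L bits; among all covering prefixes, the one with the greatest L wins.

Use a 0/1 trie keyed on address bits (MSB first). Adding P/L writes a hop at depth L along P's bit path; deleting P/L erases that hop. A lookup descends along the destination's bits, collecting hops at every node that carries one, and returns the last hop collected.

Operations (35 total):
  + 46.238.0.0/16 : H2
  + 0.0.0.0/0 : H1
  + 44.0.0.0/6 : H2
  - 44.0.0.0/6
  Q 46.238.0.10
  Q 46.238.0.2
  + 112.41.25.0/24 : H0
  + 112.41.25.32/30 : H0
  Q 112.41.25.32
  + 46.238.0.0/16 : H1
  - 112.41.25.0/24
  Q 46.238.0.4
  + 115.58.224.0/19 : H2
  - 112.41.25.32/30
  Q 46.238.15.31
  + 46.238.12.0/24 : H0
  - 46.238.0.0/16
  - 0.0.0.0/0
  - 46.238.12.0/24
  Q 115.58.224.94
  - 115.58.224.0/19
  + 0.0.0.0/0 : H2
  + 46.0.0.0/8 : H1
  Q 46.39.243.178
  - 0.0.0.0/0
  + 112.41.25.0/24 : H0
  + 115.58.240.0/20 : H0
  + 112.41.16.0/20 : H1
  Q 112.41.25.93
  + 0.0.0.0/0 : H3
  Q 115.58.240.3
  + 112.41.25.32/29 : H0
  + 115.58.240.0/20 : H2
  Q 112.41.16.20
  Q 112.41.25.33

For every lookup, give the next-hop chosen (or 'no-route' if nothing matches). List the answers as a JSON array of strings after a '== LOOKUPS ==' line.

Process each operation:
  add 46.238.0.0/16 -> H2 at depth 16
  add 0.0.0.0/0 -> H1 at depth 0
  add 44.0.0.0/6 -> H2 at depth 6
  del 44.0.0.0/6 (clear depth 6)
  ? 46.238.0.10  path d0:H1→d1:-→d2:-→d3:-→d4:-→d5:-→d6:-→d7:-→d8:-→d9:-→d10:-→d11:-→d12:-→d13:-→d14:-→d15:-→d16:H2  best=H2
  ? 46.238.0.2  path d0:H1→d1:-→d2:-→d3:-→d4:-→d5:-→d6:-→d7:-→d8:-→d9:-→d10:-→d11:-→d12:-→d13:-→d14:-→d15:-→d16:H2  best=H2
  add 112.41.25.0/24 -> H0 at depth 24
  add 112.41.25.32/30 -> H0 at depth 30
  ? 112.41.25.32  path d0:H1→d1:-→d2:-→d3:-→d4:-→d5:-→d6:-→d7:-→d8:-→d9:-→d10:-→d11:-→d12:-→d13:-→d14:-→d15:-→d16:-→d17:-→d18:-→d19:-→d20:-→d21:-→d22:-→d23:-→d24:H0→d25:-→d26:-→d27:-→d28:-→d29:-→d30:H0  best=H0
  add 46.238.0.0/16 -> H1 at depth 16
  del 112.41.25.0/24 (clear depth 24)
  ? 46.238.0.4  path d0:H1→d1:-→d2:-→d3:-→d4:-→d5:-→d6:-→d7:-→d8:-→d9:-→d10:-→d11:-→d12:-→d13:-→d14:-→d15:-→d16:H1  best=H1
  add 115.58.224.0/19 -> H2 at depth 19
  del 112.41.25.32/30 (clear depth 30)
  ? 46.238.15.31  path d0:H1→d1:-→d2:-→d3:-→d4:-→d5:-→d6:-→d7:-→d8:-→d9:-→d10:-→d11:-→d12:-→d13:-→d14:-→d15:-→d16:H1  best=H1
  add 46.238.12.0/24 -> H0 at depth 24
  del 46.238.0.0/16 (clear depth 16)
  del 0.0.0.0/0 (clear depth 0)
  del 46.238.12.0/24 (clear depth 24)
  ? 115.58.224.94  path d0:-→d1:-→d2:-→d3:-→d4:-→d5:-→d6:-→d7:-→d8:-→d9:-→d10:-→d11:-→d12:-→d13:-→d14:-→d15:-→d16:-→d17:-→d18:-→d19:H2  best=H2
  del 115.58.224.0/19 (clear depth 19)
  add 0.0.0.0/0 -> H2 at depth 0
  add 46.0.0.0/8 -> H1 at depth 8
  ? 46.39.243.178  path d0:H2→d1:-→d2:-→d3:-→d4:-→d5:-→d6:-→d7:-→d8:H1  best=H1
  del 0.0.0.0/0 (clear depth 0)
  add 112.41.25.0/24 -> H0 at depth 24
  add 115.58.240.0/20 -> H0 at depth 20
  add 112.41.16.0/20 -> H1 at depth 20
  ? 112.41.25.93  path d0:-→d1:-→d2:-→d3:-→d4:-→d5:-→d6:-→d7:-→d8:-→d9:-→d10:-→d11:-→d12:-→d13:-→d14:-→d15:-→d16:-→d17:-→d18:-→d19:-→d20:H1→d21:-→d22:-→d23:-→d24:H0→d25:-  best=H0
  add 0.0.0.0/0 -> H3 at depth 0
  ? 115.58.240.3  path d0:H3→d1:-→d2:-→d3:-→d4:-→d5:-→d6:-→d7:-→d8:-→d9:-→d10:-→d11:-→d12:-→d13:-→d14:-→d15:-→d16:-→d17:-→d18:-→d19:-→d20:H0  best=H0
  add 112.41.25.32/29 -> H0 at depth 29
  add 115.58.240.0/20 -> H2 at depth 20
  ? 112.41.16.20  path d0:H3→d1:-→d2:-→d3:-→d4:-→d5:-→d6:-→d7:-→d8:-→d9:-→d10:-→d11:-→d12:-→d13:-→d14:-→d15:-→d16:-→d17:-→d18:-→d19:-→d20:H1  best=H1
  ? 112.41.25.33  path d0:H3→d1:-→d2:-→d3:-→d4:-→d5:-→d6:-→d7:-→d8:-→d9:-→d10:-→d11:-→d12:-→d13:-→d14:-→d15:-→d16:-→d17:-→d18:-→d19:-→d20:H1→d21:-→d22:-→d23:-→d24:H0→d25:-→d26:-→d27:-→d28:-→d29:H0→d30:-  best=H0

== LOOKUPS ==
["H2","H2","H0","H1","H1","H2","H1","H0","H0","H1","H0"]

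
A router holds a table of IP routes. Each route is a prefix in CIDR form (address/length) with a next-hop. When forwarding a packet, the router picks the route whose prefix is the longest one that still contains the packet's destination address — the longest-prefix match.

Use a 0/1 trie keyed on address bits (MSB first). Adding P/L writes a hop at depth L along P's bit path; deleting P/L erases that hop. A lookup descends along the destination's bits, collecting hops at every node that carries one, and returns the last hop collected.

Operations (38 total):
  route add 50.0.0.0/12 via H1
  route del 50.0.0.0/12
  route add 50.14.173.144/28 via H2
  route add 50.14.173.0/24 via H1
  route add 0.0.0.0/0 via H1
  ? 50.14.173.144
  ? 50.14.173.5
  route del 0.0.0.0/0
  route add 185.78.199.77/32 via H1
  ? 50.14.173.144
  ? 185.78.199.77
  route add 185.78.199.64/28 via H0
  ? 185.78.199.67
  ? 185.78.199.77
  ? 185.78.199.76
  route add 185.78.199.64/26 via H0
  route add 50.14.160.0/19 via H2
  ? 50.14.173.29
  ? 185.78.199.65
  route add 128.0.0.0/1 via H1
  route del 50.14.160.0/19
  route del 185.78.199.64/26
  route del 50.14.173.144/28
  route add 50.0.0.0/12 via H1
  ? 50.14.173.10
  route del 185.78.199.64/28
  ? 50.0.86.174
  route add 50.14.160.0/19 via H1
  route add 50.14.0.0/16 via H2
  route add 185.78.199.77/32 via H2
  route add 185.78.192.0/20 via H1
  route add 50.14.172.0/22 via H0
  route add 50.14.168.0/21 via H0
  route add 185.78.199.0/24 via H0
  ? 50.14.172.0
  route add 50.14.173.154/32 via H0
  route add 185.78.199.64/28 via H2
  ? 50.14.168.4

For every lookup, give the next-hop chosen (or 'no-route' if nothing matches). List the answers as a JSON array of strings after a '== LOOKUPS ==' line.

Apply in order:
  + 50.0.0.0/12 (H1) depth=12
  - 50.0.0.0/12 clear@12
  + 50.14.173.144/28 (H2) depth=28
  + 50.14.173.0/24 (H1) depth=24
  + 0.0.0.0/0 (H1) depth=0
  ? 50.14.173.144  path d0:H1→d1:-→d2:-→d3:-→d4:-→d5:-→d6:-→d7:-→d8:-→d9:-→d10:-→d11:-→d12:-→d13:-→d14:-→d15:-→d16:-→d17:-→d18:-→d19:-→d20:-→d21:-→d22:-→d23:-→d24:H1→d25:-→d26:-→d27:-→d28:H2  best=H2
  ? 50.14.173.5  path d0:H1→d1:-→d2:-→d3:-→d4:-→d5:-→d6:-→d7:-→d8:-→d9:-→d10:-→d11:-→d12:-→d13:-→d14:-→d15:-→d16:-→d17:-→d18:-→d19:-→d20:-→d21:-→d22:-→d23:-→d24:H1  best=H1
  - 0.0.0.0/0 clear@0
  + 185.78.199.77/32 (H1) depth=32
  ? 50.14.173.144  path d0:-→d1:-→d2:-→d3:-→d4:-→d5:-→d6:-→d7:-→d8:-→d9:-→d10:-→d11:-→d12:-→d13:-→d14:-→d15:-→d16:-→d17:-→d18:-→d19:-→d20:-→d21:-→d22:-→d23:-→d24:H1→d25:-→d26:-→d27:-→d28:H2  best=H2
  ? 185.78.199.77  path d0:-→d1:-→d2:-→d3:-→d4:-→d5:-→d6:-→d7:-→d8:-→d9:-→d10:-→d11:-→d12:-→d13:-→d14:-→d15:-→d16:-→d17:-→d18:-→d19:-→d20:-→d21:-→d22:-→d23:-→d24:-→d25:-→d26:-→d27:-→d28:-→d29:-→d30:-→d31:-→d32:H1  best=H1
  + 185.78.199.64/28 (H0) depth=28
  ? 185.78.199.67  path d0:-→d1:-→d2:-→d3:-→d4:-→d5:-→d6:-→d7:-→d8:-→d9:-→d10:-→d11:-→d12:-→d13:-→d14:-→d15:-→d16:-→d17:-→d18:-→d19:-→d20:-→d21:-→d22:-→d23:-→d24:-→d25:-→d26:-→d27:-→d28:H0  best=H0
  ? 185.78.199.77  path d0:-→d1:-→d2:-→d3:-→d4:-→d5:-→d6:-→d7:-→d8:-→d9:-→d10:-→d11:-→d12:-→d13:-→d14:-→d15:-→d16:-→d17:-→d18:-→d19:-→d20:-→d21:-→d22:-→d23:-→d24:-→d25:-→d26:-→d27:-→d28:H0→d29:-→d30:-→d31:-→d32:H1  best=H1
  ? 185.78.199.76  path d0:-→d1:-→d2:-→d3:-→d4:-→d5:-→d6:-→d7:-→d8:-→d9:-→d10:-→d11:-→d12:-→d13:-→d14:-→d15:-→d16:-→d17:-→d18:-→d19:-→d20:-→d21:-→d22:-→d23:-→d24:-→d25:-→d26:-→d27:-→d28:H0→d29:-→d30:-→d31:-  best=H0
  + 185.78.199.64/26 (H0) depth=26
  + 50.14.160.0/19 (H2) depth=19
  ? 50.14.173.29  path d0:-→d1:-→d2:-→d3:-→d4:-→d5:-→d6:-→d7:-→d8:-→d9:-→d10:-→d11:-→d12:-→d13:-→d14:-→d15:-→d16:-→d17:-→d18:-→d19:H2→d20:-→d21:-→d22:-→d23:-→d24:H1  best=H1
  ? 185.78.199.65  path d0:-→d1:-→d2:-→d3:-→d4:-→d5:-→d6:-→d7:-→d8:-→d9:-→d10:-→d11:-→d12:-→d13:-→d14:-→d15:-→d16:-→d17:-→d18:-→d19:-→d20:-→d21:-→d22:-→d23:-→d24:-→d25:-→d26:H0→d27:-→d28:H0  best=H0
  + 128.0.0.0/1 (H1) depth=1
  - 50.14.160.0/19 clear@19
  - 185.78.199.64/26 clear@26
  - 50.14.173.144/28 clear@28
  + 50.0.0.0/12 (H1) depth=12
  ? 50.14.173.10  path d0:-→d1:-→d2:-→d3:-→d4:-→d5:-→d6:-→d7:-→d8:-→d9:-→d10:-→d11:-→d12:H1→d13:-→d14:-→d15:-→d16:-→d17:-→d18:-→d19:-→d20:-→d21:-→d22:-→d23:-→d24:H1  best=H1
  - 185.78.199.64/28 clear@28
  ? 50.0.86.174  path d0:-→d1:-→d2:-→d3:-→d4:-→d5:-→d6:-→d7:-→d8:-→d9:-→d10:-→d11:-→d12:H1  best=H1
  + 50.14.160.0/19 (H1) depth=19
  + 50.14.0.0/16 (H2) depth=16
  + 185.78.199.77/32 (H2) depth=32
  + 185.78.192.0/20 (H1) depth=20
  + 50.14.172.0/22 (H0) depth=22
  + 50.14.168.0/21 (H0) depth=21
  + 185.78.199.0/24 (H0) depth=24
  ? 50.14.172.0  path d0:-→d1:-→d2:-→d3:-→d4:-→d5:-→d6:-→d7:-→d8:-→d9:-→d10:-→d11:-→d12:H1→d13:-→d14:-→d15:-→d16:H2→d17:-→d18:-→d19:H1→d20:-→d21:H0→d22:H0→d23:-  best=H0
  + 50.14.173.154/32 (H0) depth=32
  + 185.78.199.64/28 (H2) depth=28
  ? 50.14.168.4  path d0:-→d1:-→d2:-→d3:-→d4:-→d5:-→d6:-→d7:-→d8:-→d9:-→d10:-→d11:-→d12:H1→d13:-→d14:-→d15:-→d16:H2→d17:-→d18:-→d19:H1→d20:-→d21:H0  best=H0

== LOOKUPS ==
["H2","H1","H2","H1","H0","H1","H0","H1","H0","H1","H1","H0","H0"]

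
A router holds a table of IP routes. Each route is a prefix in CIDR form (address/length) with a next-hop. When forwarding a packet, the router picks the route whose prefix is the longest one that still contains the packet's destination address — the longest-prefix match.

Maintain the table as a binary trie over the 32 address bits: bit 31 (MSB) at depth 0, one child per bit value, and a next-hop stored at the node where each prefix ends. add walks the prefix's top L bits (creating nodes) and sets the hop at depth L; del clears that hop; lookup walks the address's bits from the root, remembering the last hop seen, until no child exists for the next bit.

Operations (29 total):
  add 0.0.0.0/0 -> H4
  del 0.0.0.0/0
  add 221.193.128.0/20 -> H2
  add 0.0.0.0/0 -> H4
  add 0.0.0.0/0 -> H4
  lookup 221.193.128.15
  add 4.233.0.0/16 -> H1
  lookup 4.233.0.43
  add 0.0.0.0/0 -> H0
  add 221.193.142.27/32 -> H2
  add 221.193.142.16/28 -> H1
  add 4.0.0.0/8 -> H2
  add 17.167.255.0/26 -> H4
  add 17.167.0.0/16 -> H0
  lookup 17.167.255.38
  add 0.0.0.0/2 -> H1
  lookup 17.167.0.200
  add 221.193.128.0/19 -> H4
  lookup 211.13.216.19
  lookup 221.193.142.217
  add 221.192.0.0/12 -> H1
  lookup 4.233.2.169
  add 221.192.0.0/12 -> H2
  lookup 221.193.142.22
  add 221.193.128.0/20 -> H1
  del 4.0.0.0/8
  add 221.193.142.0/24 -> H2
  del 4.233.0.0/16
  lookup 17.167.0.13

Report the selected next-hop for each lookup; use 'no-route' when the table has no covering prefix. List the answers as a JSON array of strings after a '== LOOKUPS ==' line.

Trace:
  + 0.0.0.0/0 (H4) depth=0
  - 0.0.0.0/0 clear@0
  + 221.193.128.0/20 (H2) depth=20
  + 0.0.0.0/0 (H4) depth=0
  + 0.0.0.0/0 (H4) depth=0
  lookup 221.193.128.15: bits 11011101110000011000 walk d0:H4→d1:-→d2:-→d3:-→d4:-→d5:-→d6:-→d7:-→d8:-→d9:-→d10:-→d11:-→d12:-→d13:-→d14:-→d15:-→d16:-→d17:-→d18:-→d19:-→d20:H2 -> H2
  + 4.233.0.0/16 (H1) depth=16
  lookup 4.233.0.43: bits 0000010011101001 walk d0:H4→d1:-→d2:-→d3:-→d4:-→d5:-→d6:-→d7:-→d8:-→d9:-→d10:-→d11:-→d12:-→d13:-→d14:-→d15:-→d16:H1 -> H1
  + 0.0.0.0/0 (H0) depth=0
  + 221.193.142.27/32 (H2) depth=32
  + 221.193.142.16/28 (H1) depth=28
  + 4.0.0.0/8 (H2) depth=8
  + 17.167.255.0/26 (H4) depth=26
  + 17.167.0.0/16 (H0) depth=16
  lookup 17.167.255.38: bits 00010001101001111111111100 walk d0:H0→d1:-→d2:-→d3:-→d4:-→d5:-→d6:-→d7:-→d8:-→d9:-→d10:-→d11:-→d12:-→d13:-→d14:-→d15:-→d16:H0→d17:-→d18:-→d19:-→d20:-→d21:-→d22:-→d23:-→d24:-→d25:-→d26:H4 -> H4
  + 0.0.0.0/2 (H1) depth=2
  lookup 17.167.0.200: bits 0001000110100111 walk d0:H0→d1:-→d2:H1→d3:-→d4:-→d5:-→d6:-→d7:-→d8:-→d9:-→d10:-→d11:-→d12:-→d13:-→d14:-→d15:-→d16:H0 -> H0
  + 221.193.128.0/19 (H4) depth=19
  lookup 211.13.216.19: bits 1101 walk d0:H0→d1:-→d2:-→d3:-→d4:- -> H0
  lookup 221.193.142.217: bits 110111011100000110001110 walk d0:H0→d1:-→d2:-→d3:-→d4:-→d5:-→d6:-→d7:-→d8:-→d9:-→d10:-→d11:-→d12:-→d13:-→d14:-→d15:-→d16:-→d17:-→d18:-→d19:H4→d20:H2→d21:-→d22:-→d23:-→d24:- -> H2
  + 221.192.0.0/12 (H1) depth=12
  lookup 4.233.2.169: bits 0000010011101001 walk d0:H0→d1:-→d2:H1→d3:-→d4:-→d5:-→d6:-→d7:-→d8:H2→d9:-→d10:-→d11:-→d12:-→d13:-→d14:-→d15:-→d16:H1 -> H1
  + 221.192.0.0/12 (H2) depth=12
  lookup 221.193.142.22: bits 1101110111000001100011100001 walk d0:H0→d1:-→d2:-→d3:-→d4:-→d5:-→d6:-→d7:-→d8:-→d9:-→d10:-→d11:-→d12:H2→d13:-→d14:-→d15:-→d16:-→d17:-→d18:-→d19:H4→d20:H2→d21:-→d22:-→d23:-→d24:-→d25:-→d26:-→d27:-→d28:H1 -> H1
  + 221.193.128.0/20 (H1) depth=20
  - 4.0.0.0/8 clear@8
  + 221.193.142.0/24 (H2) depth=24
  - 4.233.0.0/16 clear@16
  lookup 17.167.0.13: bits 0001000110100111 walk d0:H0→d1:-→d2:H1→d3:-→d4:-→d5:-→d6:-→d7:-→d8:-→d9:-→d10:-→d11:-→d12:-→d13:-→d14:-→d15:-→d16:H0 -> H0

== LOOKUPS ==
["H2","H1","H4","H0","H0","H2","H1","H1","H0"]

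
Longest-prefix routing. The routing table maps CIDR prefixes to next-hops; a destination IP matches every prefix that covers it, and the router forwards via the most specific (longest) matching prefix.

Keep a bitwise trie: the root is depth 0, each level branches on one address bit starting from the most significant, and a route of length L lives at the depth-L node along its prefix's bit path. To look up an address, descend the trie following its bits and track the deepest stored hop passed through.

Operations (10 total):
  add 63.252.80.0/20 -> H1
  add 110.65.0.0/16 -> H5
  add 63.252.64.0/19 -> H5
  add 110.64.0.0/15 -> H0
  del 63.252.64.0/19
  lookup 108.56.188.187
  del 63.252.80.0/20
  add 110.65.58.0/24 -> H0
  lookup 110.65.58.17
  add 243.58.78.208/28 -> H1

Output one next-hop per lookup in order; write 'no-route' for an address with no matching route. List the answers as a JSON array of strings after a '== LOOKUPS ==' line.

Apply in order:
  + 63.252.80.0/20 (H1) depth=20
  + 110.65.0.0/16 (H5) depth=16
  + 63.252.64.0/19 (H5) depth=19
  + 110.64.0.0/15 (H0) depth=15
  del 63.252.64.0/19 (clear depth 19)
  Q 108.56.188.187: descend 011011 ; hops seen [∅] ; pick no-route
  del 63.252.80.0/20 (clear depth 20)
  + 110.65.58.0/24 (H0) depth=24
  Q 110.65.58.17: descend 011011100100000100111010 ; hops seen [H0,H5,H0] ; pick H0
  + 243.58.78.208/28 (H1) depth=28

== LOOKUPS ==
["no-route","H0"]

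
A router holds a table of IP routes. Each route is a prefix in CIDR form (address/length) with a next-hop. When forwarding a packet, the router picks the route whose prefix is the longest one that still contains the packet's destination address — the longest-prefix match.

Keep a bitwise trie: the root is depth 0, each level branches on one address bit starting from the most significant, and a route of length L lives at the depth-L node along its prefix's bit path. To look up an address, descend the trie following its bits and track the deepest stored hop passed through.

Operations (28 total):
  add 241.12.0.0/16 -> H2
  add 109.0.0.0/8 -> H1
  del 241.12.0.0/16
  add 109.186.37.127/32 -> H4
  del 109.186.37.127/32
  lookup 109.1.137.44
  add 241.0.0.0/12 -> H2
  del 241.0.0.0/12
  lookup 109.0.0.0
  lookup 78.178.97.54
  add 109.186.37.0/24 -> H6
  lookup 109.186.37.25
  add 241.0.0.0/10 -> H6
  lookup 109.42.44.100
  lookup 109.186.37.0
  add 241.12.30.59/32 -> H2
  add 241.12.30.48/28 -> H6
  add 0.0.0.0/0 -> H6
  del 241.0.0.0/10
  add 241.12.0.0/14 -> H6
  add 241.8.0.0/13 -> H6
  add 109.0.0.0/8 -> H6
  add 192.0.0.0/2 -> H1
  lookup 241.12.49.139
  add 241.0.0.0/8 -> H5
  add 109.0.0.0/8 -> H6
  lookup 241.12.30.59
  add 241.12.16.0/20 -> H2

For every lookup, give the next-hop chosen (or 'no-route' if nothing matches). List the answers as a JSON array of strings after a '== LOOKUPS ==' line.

Trace:
  add 241.12.0.0/16 -> H2 at depth 16
  add 109.0.0.0/8 -> H1 at depth 8
  - 241.12.0.0/16 clear@16
  add 109.186.37.127/32 -> H4 at depth 32
  - 109.186.37.127/32 clear@32
  lookup 109.1.137.44: bits 01101101 walk d0:-→d1:-→d2:-→d3:-→d4:-→d5:-→d6:-→d7:-→d8:H1 -> H1
  add 241.0.0.0/12 -> H2 at depth 12
  - 241.0.0.0/12 clear@12
  lookup 109.0.0.0: bits 01101101 walk d0:-→d1:-→d2:-→d3:-→d4:-→d5:-→d6:-→d7:-→d8:H1 -> H1
  lookup 78.178.97.54: bits 01 walk d0:-→d1:-→d2:- -> no-route
  add 109.186.37.0/24 -> H6 at depth 24
  lookup 109.186.37.25: bits 0110110110111010001001010 walk d0:-→d1:-→d2:-→d3:-→d4:-→d5:-→d6:-→d7:-→d8:H1→d9:-→d10:-→d11:-→d12:-→d13:-→d14:-→d15:-→d16:-→d17:-→d18:-→d19:-→d20:-→d21:-→d22:-→d23:-→d24:H6→d25:- -> H6
  add 241.0.0.0/10 -> H6 at depth 10
  lookup 109.42.44.100: bits 01101101 walk d0:-→d1:-→d2:-→d3:-→d4:-→d5:-→d6:-→d7:-→d8:H1 -> H1
  lookup 109.186.37.0: bits 0110110110111010001001010 walk d0:-→d1:-→d2:-→d3:-→d4:-→d5:-→d6:-→d7:-→d8:H1→d9:-→d10:-→d11:-→d12:-→d13:-→d14:-→d15:-→d16:-→d17:-→d18:-→d19:-→d20:-→d21:-→d22:-→d23:-→d24:H6→d25:- -> H6
  add 241.12.30.59/32 -> H2 at depth 32
  add 241.12.30.48/28 -> H6 at depth 28
  add 0.0.0.0/0 -> H6 at depth 0
  - 241.0.0.0/10 clear@10
  add 241.12.0.0/14 -> H6 at depth 14
  add 241.8.0.0/13 -> H6 at depth 13
  add 109.0.0.0/8 -> H6 at depth 8
  add 192.0.0.0/2 -> H1 at depth 2
  lookup 241.12.49.139: bits 111100010000110000 walk d0:H6→d1:-→d2:H1→d3:-→d4:-→d5:-→d6:-→d7:-→d8:-→d9:-→d10:-→d11:-→d12:-→d13:H6→d14:H6→d15:-→d16:-→d17:-→d18:- -> H6
  add 241.0.0.0/8 -> H5 at depth 8
  add 109.0.0.0/8 -> H6 at depth 8
  lookup 241.12.30.59: bits 11110001000011000001111000111011 walk d0:H6→d1:-→d2:H1→d3:-→d4:-→d5:-→d6:-→d7:-→d8:H5→d9:-→d10:-→d11:-→d12:-→d13:H6→d14:H6→d15:-→d16:-→d17:-→d18:-→d19:-→d20:-→d21:-→d22:-→d23:-→d24:-→d25:-→d26:-→d27:-→d28:H6→d29:-→d30:-→d31:-→d32:H2 -> H2
  add 241.12.16.0/20 -> H2 at depth 20

== LOOKUPS ==
["H1","H1","no-route","H6","H1","H6","H6","H2"]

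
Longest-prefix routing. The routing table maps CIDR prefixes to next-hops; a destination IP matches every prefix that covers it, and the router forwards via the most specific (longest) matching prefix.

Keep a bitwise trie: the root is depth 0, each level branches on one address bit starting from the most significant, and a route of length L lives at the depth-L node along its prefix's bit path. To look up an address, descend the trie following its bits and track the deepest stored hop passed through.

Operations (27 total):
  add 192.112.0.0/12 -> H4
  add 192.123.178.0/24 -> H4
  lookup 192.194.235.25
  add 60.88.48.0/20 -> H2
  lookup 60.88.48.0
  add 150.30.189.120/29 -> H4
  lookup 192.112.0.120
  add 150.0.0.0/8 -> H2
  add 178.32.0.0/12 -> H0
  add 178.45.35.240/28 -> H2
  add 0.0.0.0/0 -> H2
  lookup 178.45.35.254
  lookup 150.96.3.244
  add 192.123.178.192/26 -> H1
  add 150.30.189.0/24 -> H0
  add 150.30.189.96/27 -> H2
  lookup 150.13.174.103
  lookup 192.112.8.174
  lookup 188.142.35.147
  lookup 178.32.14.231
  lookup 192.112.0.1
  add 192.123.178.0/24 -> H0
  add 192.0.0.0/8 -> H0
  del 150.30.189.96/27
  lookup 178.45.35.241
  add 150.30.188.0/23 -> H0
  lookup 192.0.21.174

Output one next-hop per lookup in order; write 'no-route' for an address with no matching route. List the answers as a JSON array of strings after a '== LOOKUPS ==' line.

Apply in order:
  add 192.112.0.0/12 -> H4 at depth 12
  add 192.123.178.0/24 -> H4 at depth 24
  ? 192.194.235.25  path d0:-→d1:-→d2:-→d3:-→d4:-→d5:-→d6:-→d7:-→d8:-  best=no-route
  add 60.88.48.0/20 -> H2 at depth 20
  ? 60.88.48.0  path d0:-→d1:-→d2:-→d3:-→d4:-→d5:-→d6:-→d7:-→d8:-→d9:-→d10:-→d11:-→d12:-→d13:-→d14:-→d15:-→d16:-→d17:-→d18:-→d19:-→d20:H2  best=H2
  add 150.30.189.120/29 -> H4 at depth 29
  ? 192.112.0.120  path d0:-→d1:-→d2:-→d3:-→d4:-→d5:-→d6:-→d7:-→d8:-→d9:-→d10:-→d11:-→d12:H4  best=H4
  add 150.0.0.0/8 -> H2 at depth 8
  add 178.32.0.0/12 -> H0 at depth 12
  add 178.45.35.240/28 -> H2 at depth 28
  add 0.0.0.0/0 -> H2 at depth 0
  ? 178.45.35.254  path d0:H2→d1:-→d2:-→d3:-→d4:-→d5:-→d6:-→d7:-→d8:-→d9:-→d10:-→d11:-→d12:H0→d13:-→d14:-→d15:-→d16:-→d17:-→d18:-→d19:-→d20:-→d21:-→d22:-→d23:-→d24:-→d25:-→d26:-→d27:-→d28:H2  best=H2
  ? 150.96.3.244  path d0:H2→d1:-→d2:-→d3:-→d4:-→d5:-→d6:-→d7:-→d8:H2→d9:-  best=H2
  add 192.123.178.192/26 -> H1 at depth 26
  add 150.30.189.0/24 -> H0 at depth 24
  add 150.30.189.96/27 -> H2 at depth 27
  ? 150.13.174.103  path d0:H2→d1:-→d2:-→d3:-→d4:-→d5:-→d6:-→d7:-→d8:H2→d9:-→d10:-→d11:-  best=H2
  ? 192.112.8.174  path d0:H2→d1:-→d2:-→d3:-→d4:-→d5:-→d6:-→d7:-→d8:-→d9:-→d10:-→d11:-→d12:H4  best=H4
  ? 188.142.35.147  path d0:H2→d1:-→d2:-→d3:-→d4:-  best=H2
  ? 178.32.14.231  path d0:H2→d1:-→d2:-→d3:-→d4:-→d5:-→d6:-→d7:-→d8:-→d9:-→d10:-→d11:-→d12:H0  best=H0
  ? 192.112.0.1  path d0:H2→d1:-→d2:-→d3:-→d4:-→d5:-→d6:-→d7:-→d8:-→d9:-→d10:-→d11:-→d12:H4  best=H4
  add 192.123.178.0/24 -> H0 at depth 24
  add 192.0.0.0/8 -> H0 at depth 8
  - 150.30.189.96/27 clear@27
  ? 178.45.35.241  path d0:H2→d1:-→d2:-→d3:-→d4:-→d5:-→d6:-→d7:-→d8:-→d9:-→d10:-→d11:-→d12:H0→d13:-→d14:-→d15:-→d16:-→d17:-→d18:-→d19:-→d20:-→d21:-→d22:-→d23:-→d24:-→d25:-→d26:-→d27:-→d28:H2  best=H2
  add 150.30.188.0/23 -> H0 at depth 23
  ? 192.0.21.174  path d0:H2→d1:-→d2:-→d3:-→d4:-→d5:-→d6:-→d7:-→d8:H0→d9:-  best=H0

== LOOKUPS ==
["no-route","H2","H4","H2","H2","H2","H4","H2","H0","H4","H2","H0"]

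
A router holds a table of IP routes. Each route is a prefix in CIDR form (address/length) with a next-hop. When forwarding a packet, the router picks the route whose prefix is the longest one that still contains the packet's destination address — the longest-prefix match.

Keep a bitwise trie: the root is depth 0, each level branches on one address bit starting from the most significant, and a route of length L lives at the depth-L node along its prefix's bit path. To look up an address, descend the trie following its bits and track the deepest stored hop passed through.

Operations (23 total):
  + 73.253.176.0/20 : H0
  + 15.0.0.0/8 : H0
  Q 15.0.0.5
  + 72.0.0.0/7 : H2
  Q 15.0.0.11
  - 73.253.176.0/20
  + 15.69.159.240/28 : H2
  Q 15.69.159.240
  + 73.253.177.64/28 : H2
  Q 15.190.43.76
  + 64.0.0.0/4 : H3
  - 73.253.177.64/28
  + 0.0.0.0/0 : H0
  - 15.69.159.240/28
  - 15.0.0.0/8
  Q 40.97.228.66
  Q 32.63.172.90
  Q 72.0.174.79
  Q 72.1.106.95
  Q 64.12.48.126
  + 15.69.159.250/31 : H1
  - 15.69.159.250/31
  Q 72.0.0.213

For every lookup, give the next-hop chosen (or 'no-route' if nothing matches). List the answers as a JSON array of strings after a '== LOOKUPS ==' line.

Apply in order:
  + 73.253.176.0/20 (H0) depth=20
  + 15.0.0.0/8 (H0) depth=8
  ? 15.0.0.5  path d0:-→d1:-→d2:-→d3:-→d4:-→d5:-→d6:-→d7:-→d8:H0  best=H0
  + 72.0.0.0/7 (H2) depth=7
  ? 15.0.0.11  path d0:-→d1:-→d2:-→d3:-→d4:-→d5:-→d6:-→d7:-→d8:H0  best=H0
  - 73.253.176.0/20 clear@20
  + 15.69.159.240/28 (H2) depth=28
  ? 15.69.159.240  path d0:-→d1:-→d2:-→d3:-→d4:-→d5:-→d6:-→d7:-→d8:H0→d9:-→d10:-→d11:-→d12:-→d13:-→d14:-→d15:-→d16:-→d17:-→d18:-→d19:-→d20:-→d21:-→d22:-→d23:-→d24:-→d25:-→d26:-→d27:-→d28:H2  best=H2
  + 73.253.177.64/28 (H2) depth=28
  ? 15.190.43.76  path d0:-→d1:-→d2:-→d3:-→d4:-→d5:-→d6:-→d7:-→d8:H0  best=H0
  + 64.0.0.0/4 (H3) depth=4
  - 73.253.177.64/28 clear@28
  + 0.0.0.0/0 (H0) depth=0
  - 15.69.159.240/28 clear@28
  - 15.0.0.0/8 clear@8
  ? 40.97.228.66  path d0:H0→d1:-→d2:-  best=H0
  ? 32.63.172.90  path d0:H0→d1:-→d2:-  best=H0
  ? 72.0.174.79  path d0:H0→d1:-→d2:-→d3:-→d4:H3→d5:-→d6:-→d7:H2  best=H2
  ? 72.1.106.95  path d0:H0→d1:-→d2:-→d3:-→d4:H3→d5:-→d6:-→d7:H2  best=H2
  ? 64.12.48.126  path d0:H0→d1:-→d2:-→d3:-→d4:H3  best=H3
  + 15.69.159.250/31 (H1) depth=31
  - 15.69.159.250/31 clear@31
  ? 72.0.0.213  path d0:H0→d1:-→d2:-→d3:-→d4:H3→d5:-→d6:-→d7:H2  best=H2

== LOOKUPS ==
["H0","H0","H2","H0","H0","H0","H2","H2","H3","H2"]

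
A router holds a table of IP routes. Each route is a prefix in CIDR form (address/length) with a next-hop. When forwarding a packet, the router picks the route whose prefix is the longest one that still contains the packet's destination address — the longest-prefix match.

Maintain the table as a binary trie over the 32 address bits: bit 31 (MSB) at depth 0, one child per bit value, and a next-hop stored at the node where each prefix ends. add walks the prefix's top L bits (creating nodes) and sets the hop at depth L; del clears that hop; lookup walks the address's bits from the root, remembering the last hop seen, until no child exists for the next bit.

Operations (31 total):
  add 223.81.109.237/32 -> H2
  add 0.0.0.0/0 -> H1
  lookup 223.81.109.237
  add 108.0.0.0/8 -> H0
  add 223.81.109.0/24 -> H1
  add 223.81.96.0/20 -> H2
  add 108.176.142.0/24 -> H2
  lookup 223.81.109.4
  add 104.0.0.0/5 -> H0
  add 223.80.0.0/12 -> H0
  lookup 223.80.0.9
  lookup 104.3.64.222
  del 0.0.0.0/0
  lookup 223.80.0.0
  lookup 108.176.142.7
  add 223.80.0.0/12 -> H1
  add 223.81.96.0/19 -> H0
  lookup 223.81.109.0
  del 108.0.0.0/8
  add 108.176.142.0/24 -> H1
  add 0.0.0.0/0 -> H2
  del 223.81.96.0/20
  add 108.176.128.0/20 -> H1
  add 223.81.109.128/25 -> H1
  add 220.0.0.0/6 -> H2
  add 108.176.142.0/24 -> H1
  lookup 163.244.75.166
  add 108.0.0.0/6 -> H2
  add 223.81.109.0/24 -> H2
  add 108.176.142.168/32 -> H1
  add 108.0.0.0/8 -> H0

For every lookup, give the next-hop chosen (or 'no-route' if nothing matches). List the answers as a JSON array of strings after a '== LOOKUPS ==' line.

Apply in order:
  + 223.81.109.237/32 (H2) depth=32
  + 0.0.0.0/0 (H1) depth=0
  Q 223.81.109.237: descend 11011111010100010110110111101101 ; hops seen [H1,H2] ; pick H2
  + 108.0.0.0/8 (H0) depth=8
  + 223.81.109.0/24 (H1) depth=24
  + 223.81.96.0/20 (H2) depth=20
  + 108.176.142.0/24 (H2) depth=24
  Q 223.81.109.4: descend 110111110101000101101101 ; hops seen [H1,H2,H1] ; pick H1
  + 104.0.0.0/5 (H0) depth=5
  + 223.80.0.0/12 (H0) depth=12
  Q 223.80.0.9: descend 110111110101000 ; hops seen [H1,H0] ; pick H0
  Q 104.3.64.222: descend 01101 ; hops seen [H1,H0] ; pick H0
  - 0.0.0.0/0 clear@0
  Q 223.80.0.0: descend 110111110101000 ; hops seen [H0] ; pick H0
  Q 108.176.142.7: descend 011011001011000010001110 ; hops seen [H0,H0,H2] ; pick H2
  + 223.80.0.0/12 (H1) depth=12
  + 223.81.96.0/19 (H0) depth=19
  Q 223.81.109.0: descend 110111110101000101101101 ; hops seen [H1,H0,H2,H1] ; pick H1
  - 108.0.0.0/8 clear@8
  + 108.176.142.0/24 (H1) depth=24
  + 0.0.0.0/0 (H2) depth=0
  - 223.81.96.0/20 clear@20
  + 108.176.128.0/20 (H1) depth=20
  + 223.81.109.128/25 (H1) depth=25
  + 220.0.0.0/6 (H2) depth=6
  + 108.176.142.0/24 (H1) depth=24
  Q 163.244.75.166: descend 1 ; hops seen [H2] ; pick H2
  + 108.0.0.0/6 (H2) depth=6
  + 223.81.109.0/24 (H2) depth=24
  + 108.176.142.168/32 (H1) depth=32
  + 108.0.0.0/8 (H0) depth=8

== LOOKUPS ==
["H2","H1","H0","H0","H0","H2","H1","H2"]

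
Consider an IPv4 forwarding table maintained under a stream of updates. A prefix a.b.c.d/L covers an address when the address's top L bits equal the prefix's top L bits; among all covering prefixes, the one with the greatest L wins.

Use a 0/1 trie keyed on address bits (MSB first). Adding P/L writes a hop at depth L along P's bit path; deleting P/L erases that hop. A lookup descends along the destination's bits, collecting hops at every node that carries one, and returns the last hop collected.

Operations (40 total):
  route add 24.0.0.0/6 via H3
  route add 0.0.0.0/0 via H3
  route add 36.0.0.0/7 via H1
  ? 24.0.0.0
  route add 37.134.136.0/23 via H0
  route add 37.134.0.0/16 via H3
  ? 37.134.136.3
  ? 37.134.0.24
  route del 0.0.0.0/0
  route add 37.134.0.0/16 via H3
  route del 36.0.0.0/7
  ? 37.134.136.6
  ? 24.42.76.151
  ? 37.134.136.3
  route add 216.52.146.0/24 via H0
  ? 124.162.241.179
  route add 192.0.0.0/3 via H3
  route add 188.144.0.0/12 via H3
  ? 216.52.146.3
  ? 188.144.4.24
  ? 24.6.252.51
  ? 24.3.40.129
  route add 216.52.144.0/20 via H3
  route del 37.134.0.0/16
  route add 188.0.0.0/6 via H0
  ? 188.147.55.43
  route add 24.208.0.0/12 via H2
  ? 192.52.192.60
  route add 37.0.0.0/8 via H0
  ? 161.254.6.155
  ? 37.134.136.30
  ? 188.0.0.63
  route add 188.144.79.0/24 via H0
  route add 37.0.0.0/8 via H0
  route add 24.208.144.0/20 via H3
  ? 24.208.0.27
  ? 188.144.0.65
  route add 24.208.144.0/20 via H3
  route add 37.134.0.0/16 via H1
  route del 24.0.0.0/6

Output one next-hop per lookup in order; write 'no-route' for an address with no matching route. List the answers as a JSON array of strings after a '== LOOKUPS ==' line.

Apply in order:
  add 24.0.0.0/6 -> H3 at depth 6
  add 0.0.0.0/0 -> H3 at depth 0
  add 36.0.0.0/7 -> H1 at depth 7
  lookup 24.0.0.0: bits 000110 walk d0:H3→d1:-→d2:-→d3:-→d4:-→d5:-→d6:H3 -> H3
  add 37.134.136.0/23 -> H0 at depth 23
  add 37.134.0.0/16 -> H3 at depth 16
  lookup 37.134.136.3: bits 00100101100001101000100 walk d0:H3→d1:-→d2:-→d3:-→d4:-→d5:-→d6:-→d7:H1→d8:-→d9:-→d10:-→d11:-→d12:-→d13:-→d14:-→d15:-→d16:H3→d17:-→d18:-→d19:-→d20:-→d21:-→d22:-→d23:H0 -> H0
  lookup 37.134.0.24: bits 0010010110000110 walk d0:H3→d1:-→d2:-→d3:-→d4:-→d5:-→d6:-→d7:H1→d8:-→d9:-→d10:-→d11:-→d12:-→d13:-→d14:-→d15:-→d16:H3 -> H3
  del 0.0.0.0/0 (clear depth 0)
  add 37.134.0.0/16 -> H3 at depth 16
  del 36.0.0.0/7 (clear depth 7)
  lookup 37.134.136.6: bits 00100101100001101000100 walk d0:-→d1:-→d2:-→d3:-→d4:-→d5:-→d6:-→d7:-→d8:-→d9:-→d10:-→d11:-→d12:-→d13:-→d14:-→d15:-→d16:H3→d17:-→d18:-→d19:-→d20:-→d21:-→d22:-→d23:H0 -> H0
  lookup 24.42.76.151: bits 000110 walk d0:-→d1:-→d2:-→d3:-→d4:-→d5:-→d6:H3 -> H3
  lookup 37.134.136.3: bits 00100101100001101000100 walk d0:-→d1:-→d2:-→d3:-→d4:-→d5:-→d6:-→d7:-→d8:-→d9:-→d10:-→d11:-→d12:-→d13:-→d14:-→d15:-→d16:H3→d17:-→d18:-→d19:-→d20:-→d21:-→d22:-→d23:H0 -> H0
  add 216.52.146.0/24 -> H0 at depth 24
  lookup 124.162.241.179: bits 0 walk d0:-→d1:- -> no-route
  add 192.0.0.0/3 -> H3 at depth 3
  add 188.144.0.0/12 -> H3 at depth 12
  lookup 216.52.146.3: bits 110110000011010010010010 walk d0:-→d1:-→d2:-→d3:H3→d4:-→d5:-→d6:-→d7:-→d8:-→d9:-→d10:-→d11:-→d12:-→d13:-→d14:-→d15:-→d16:-→d17:-→d18:-→d19:-→d20:-→d21:-→d22:-→d23:-→d24:H0 -> H0
  lookup 188.144.4.24: bits 101111001001 walk d0:-→d1:-→d2:-→d3:-→d4:-→d5:-→d6:-→d7:-→d8:-→d9:-→d10:-→d11:-→d12:H3 -> H3
  lookup 24.6.252.51: bits 000110 walk d0:-→d1:-→d2:-→d3:-→d4:-→d5:-→d6:H3 -> H3
  lookup 24.3.40.129: bits 000110 walk d0:-→d1:-→d2:-→d3:-→d4:-→d5:-→d6:H3 -> H3
  add 216.52.144.0/20 -> H3 at depth 20
  del 37.134.0.0/16 (clear depth 16)
  add 188.0.0.0/6 -> H0 at depth 6
  lookup 188.147.55.43: bits 101111001001 walk d0:-→d1:-→d2:-→d3:-→d4:-→d5:-→d6:H0→d7:-→d8:-→d9:-→d10:-→d11:-→d12:H3 -> H3
  add 24.208.0.0/12 -> H2 at depth 12
  lookup 192.52.192.60: bits 110 walk d0:-→d1:-→d2:-→d3:H3 -> H3
  add 37.0.0.0/8 -> H0 at depth 8
  lookup 161.254.6.155: bits 101 walk d0:-→d1:-→d2:-→d3:- -> no-route
  lookup 37.134.136.30: bits 00100101100001101000100 walk d0:-→d1:-→d2:-→d3:-→d4:-→d5:-→d6:-→d7:-→d8:H0→d9:-→d10:-→d11:-→d12:-→d13:-→d14:-→d15:-→d16:-→d17:-→d18:-→d19:-→d20:-→d21:-→d22:-→d23:H0 -> H0
  lookup 188.0.0.63: bits 10111100 walk d0:-→d1:-→d2:-→d3:-→d4:-→d5:-→d6:H0→d7:-→d8:- -> H0
  add 188.144.79.0/24 -> H0 at depth 24
  add 37.0.0.0/8 -> H0 at depth 8
  add 24.208.144.0/20 -> H3 at depth 20
  lookup 24.208.0.27: bits 0001100011010000 walk d0:-→d1:-→d2:-→d3:-→d4:-→d5:-→d6:H3→d7:-→d8:-→d9:-→d10:-→d11:-→d12:H2→d13:-→d14:-→d15:-→d16:- -> H2
  lookup 188.144.0.65: bits 10111100100100000 walk d0:-→d1:-→d2:-→d3:-→d4:-→d5:-→d6:H0→d7:-→d8:-→d9:-→d10:-→d11:-→d12:H3→d13:-→d14:-→d15:-→d16:-→d17:- -> H3
  add 24.208.144.0/20 -> H3 at depth 20
  add 37.134.0.0/16 -> H1 at depth 16
  del 24.0.0.0/6 (clear depth 6)

== LOOKUPS ==
["H3","H0","H3","H0","H3","H0","no-route","H0","H3","H3","H3","H3","H3","no-route","H0","H0","H2","H3"]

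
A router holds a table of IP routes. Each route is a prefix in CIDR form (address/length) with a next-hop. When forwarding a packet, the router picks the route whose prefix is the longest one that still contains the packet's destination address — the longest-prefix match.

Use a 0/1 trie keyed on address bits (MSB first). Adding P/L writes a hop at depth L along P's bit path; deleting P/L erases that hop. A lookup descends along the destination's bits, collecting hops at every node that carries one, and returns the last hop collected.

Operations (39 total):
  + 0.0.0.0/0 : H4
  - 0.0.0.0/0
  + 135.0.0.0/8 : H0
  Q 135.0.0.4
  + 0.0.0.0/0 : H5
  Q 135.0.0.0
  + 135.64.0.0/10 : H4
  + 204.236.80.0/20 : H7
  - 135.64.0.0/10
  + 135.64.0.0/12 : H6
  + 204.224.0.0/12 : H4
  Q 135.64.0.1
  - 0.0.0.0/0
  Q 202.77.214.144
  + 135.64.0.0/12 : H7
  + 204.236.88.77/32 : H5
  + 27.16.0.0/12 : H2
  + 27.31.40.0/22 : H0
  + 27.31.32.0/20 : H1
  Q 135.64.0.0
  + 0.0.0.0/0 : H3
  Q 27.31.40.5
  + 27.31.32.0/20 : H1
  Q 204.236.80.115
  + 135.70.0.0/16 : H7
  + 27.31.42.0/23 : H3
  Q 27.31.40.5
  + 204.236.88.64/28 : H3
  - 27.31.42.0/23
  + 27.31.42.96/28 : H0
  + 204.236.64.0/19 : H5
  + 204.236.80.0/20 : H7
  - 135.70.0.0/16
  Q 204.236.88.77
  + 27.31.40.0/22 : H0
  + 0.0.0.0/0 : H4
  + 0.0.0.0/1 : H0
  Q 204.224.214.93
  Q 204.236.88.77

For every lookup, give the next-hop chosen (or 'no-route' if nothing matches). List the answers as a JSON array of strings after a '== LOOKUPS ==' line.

Trace:
  add 0.0.0.0/0 -> H4 at depth 0
  del 0.0.0.0/0 (clear depth 0)
  add 135.0.0.0/8 -> H0 at depth 8
  Q 135.0.0.4: descend 10000111 ; hops seen [H0] ; pick H0
  add 0.0.0.0/0 -> H5 at depth 0
  Q 135.0.0.0: descend 10000111 ; hops seen [H5,H0] ; pick H0
  add 135.64.0.0/10 -> H4 at depth 10
  add 204.236.80.0/20 -> H7 at depth 20
  del 135.64.0.0/10 (clear depth 10)
  add 135.64.0.0/12 -> H6 at depth 12
  add 204.224.0.0/12 -> H4 at depth 12
  Q 135.64.0.1: descend 100001110100 ; hops seen [H5,H0,H6] ; pick H6
  del 0.0.0.0/0 (clear depth 0)
  Q 202.77.214.144: descend 11001 ; hops seen [∅] ; pick no-route
  add 135.64.0.0/12 -> H7 at depth 12
  add 204.236.88.77/32 -> H5 at depth 32
  add 27.16.0.0/12 -> H2 at depth 12
  add 27.31.40.0/22 -> H0 at depth 22
  add 27.31.32.0/20 -> H1 at depth 20
  Q 135.64.0.0: descend 100001110100 ; hops seen [H0,H7] ; pick H7
  add 0.0.0.0/0 -> H3 at depth 0
  Q 27.31.40.5: descend 0001101100011111001010 ; hops seen [H3,H2,H1,H0] ; pick H0
  add 27.31.32.0/20 -> H1 at depth 20
  Q 204.236.80.115: descend 11001100111011000101 ; hops seen [H3,H4,H7] ; pick H7
  add 135.70.0.0/16 -> H7 at depth 16
  add 27.31.42.0/23 -> H3 at depth 23
  Q 27.31.40.5: descend 0001101100011111001010 ; hops seen [H3,H2,H1,H0] ; pick H0
  add 204.236.88.64/28 -> H3 at depth 28
  del 27.31.42.0/23 (clear depth 23)
  add 27.31.42.96/28 -> H0 at depth 28
  add 204.236.64.0/19 -> H5 at depth 19
  add 204.236.80.0/20 -> H7 at depth 20
  del 135.70.0.0/16 (clear depth 16)
  Q 204.236.88.77: descend 11001100111011000101100001001101 ; hops seen [H3,H4,H5,H7,H3,H5] ; pick H5
  add 27.31.40.0/22 -> H0 at depth 22
  add 0.0.0.0/0 -> H4 at depth 0
  add 0.0.0.0/1 -> H0 at depth 1
  Q 204.224.214.93: descend 110011001110 ; hops seen [H4,H4] ; pick H4
  Q 204.236.88.77: descend 11001100111011000101100001001101 ; hops seen [H4,H4,H5,H7,H3,H5] ; pick H5

== LOOKUPS ==
["H0","H0","H6","no-route","H7","H0","H7","H0","H5","H4","H5"]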